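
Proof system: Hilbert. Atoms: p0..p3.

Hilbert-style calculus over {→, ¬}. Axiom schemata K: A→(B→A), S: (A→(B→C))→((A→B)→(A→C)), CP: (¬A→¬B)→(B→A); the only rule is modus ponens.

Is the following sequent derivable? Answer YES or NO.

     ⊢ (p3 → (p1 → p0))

Truth-table refutation:
  v=0000: Γ:[] Δ:[(p3 → (p1 → p0))=T] refutes=False
  v=0001: Γ:[] Δ:[(p3 → (p1 → p0))=T] refutes=False
  v=0010: Γ:[] Δ:[(p3 → (p1 → p0))=T] refutes=False
  v=0011: Γ:[] Δ:[(p3 → (p1 → p0))=T] refutes=False
  v=0100: Γ:[] Δ:[(p3 → (p1 → p0))=T] refutes=False
  v=0101: Γ:[] Δ:[(p3 → (p1 → p0))=F] refutes=True  ← countermodel

Result: NO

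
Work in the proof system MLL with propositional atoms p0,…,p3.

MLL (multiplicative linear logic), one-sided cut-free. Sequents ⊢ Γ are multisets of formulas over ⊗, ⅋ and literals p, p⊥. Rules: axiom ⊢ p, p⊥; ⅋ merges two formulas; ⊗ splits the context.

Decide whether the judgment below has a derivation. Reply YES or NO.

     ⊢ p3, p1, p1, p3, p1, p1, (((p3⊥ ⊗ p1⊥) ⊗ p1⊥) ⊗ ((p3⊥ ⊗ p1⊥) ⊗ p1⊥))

Derivation (root first):
[⊗]  ⊢ p3, p1, p1, p3, p1, p1, (((p3⊥ ⊗ p1⊥) ⊗ p1⊥) ⊗ ((p3⊥ ⊗ p1⊥) ⊗ p1⊥))
  [⊗]  ⊢ p3, p1, p1, ((p3⊥ ⊗ p1⊥) ⊗ p1⊥)
    [⊗]  ⊢ p3, p1, (p3⊥ ⊗ p1⊥)
      [Ax]  ⊢ p3, p3⊥
      [Ax]  ⊢ p1, p1⊥
    [Ax]  ⊢ p1, p1⊥
  [⊗]  ⊢ p3, p1, p1, ((p3⊥ ⊗ p1⊥) ⊗ p1⊥)
    [⊗]  ⊢ p3, p1, (p3⊥ ⊗ p1⊥)
      [Ax]  ⊢ p3, p3⊥
      [Ax]  ⊢ p1, p1⊥
    [Ax]  ⊢ p1, p1⊥

Result: YES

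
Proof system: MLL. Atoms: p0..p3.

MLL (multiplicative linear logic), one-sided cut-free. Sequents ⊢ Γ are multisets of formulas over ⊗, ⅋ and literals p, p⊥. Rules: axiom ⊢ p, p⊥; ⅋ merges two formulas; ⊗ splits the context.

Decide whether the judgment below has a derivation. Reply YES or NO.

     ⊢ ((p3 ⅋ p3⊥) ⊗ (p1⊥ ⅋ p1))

Proof tree:
[⊗]  ⊢ ((p3 ⅋ p3⊥) ⊗ (p1⊥ ⅋ p1))
  [⅋]  ⊢ (p3 ⅋ p3⊥)
    [Ax]  ⊢ p3, p3⊥
  [⅋]  ⊢ (p1⊥ ⅋ p1)
    [Ax]  ⊢ p1, p1⊥

Result: YES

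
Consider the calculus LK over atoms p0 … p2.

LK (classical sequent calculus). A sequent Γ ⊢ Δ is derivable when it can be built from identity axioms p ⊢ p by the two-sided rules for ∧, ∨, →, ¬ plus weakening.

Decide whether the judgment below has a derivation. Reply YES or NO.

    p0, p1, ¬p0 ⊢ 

Proof tree:
[¬L] p0, p1, ¬p0 ⊢ 
  [WL] p0, p1 ⊢ p0
    [Ax] p0 ⊢ p0

Result: YES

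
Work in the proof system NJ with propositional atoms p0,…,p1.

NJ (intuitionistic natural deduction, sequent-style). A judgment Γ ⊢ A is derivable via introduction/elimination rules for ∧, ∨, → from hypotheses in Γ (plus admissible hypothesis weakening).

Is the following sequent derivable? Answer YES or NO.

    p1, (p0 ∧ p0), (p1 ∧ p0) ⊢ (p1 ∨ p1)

Derivation trace:
[Wk] p1, (p0 ∧ p0), (p1 ∧ p0) ⊢ (p1 ∨ p1)
  [Wk] p1, (p0 ∧ p0) ⊢ (p1 ∨ p1)
    [∨I₁] p1 ⊢ (p1 ∨ p1)
      [Ax] p1 ⊢ p1

Result: YES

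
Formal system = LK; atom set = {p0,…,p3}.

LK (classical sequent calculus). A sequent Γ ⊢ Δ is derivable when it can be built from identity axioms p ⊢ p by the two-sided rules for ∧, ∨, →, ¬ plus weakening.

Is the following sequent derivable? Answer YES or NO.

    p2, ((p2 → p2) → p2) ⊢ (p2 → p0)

Enumerate valuations to refute Γ ⊢ Δ:
  v=0000: Γ:[p2=F, ((p2 → p2) → p2)=F] Δ:[(p2 → p0)=T] refutes=False
  v=0001: Γ:[p2=F, ((p2 → p2) → p2)=F] Δ:[(p2 → p0)=T] refutes=False
  v=0010: Γ:[p2=T, ((p2 → p2) → p2)=T] Δ:[(p2 → p0)=F] refutes=True  ← countermodel

Result: NO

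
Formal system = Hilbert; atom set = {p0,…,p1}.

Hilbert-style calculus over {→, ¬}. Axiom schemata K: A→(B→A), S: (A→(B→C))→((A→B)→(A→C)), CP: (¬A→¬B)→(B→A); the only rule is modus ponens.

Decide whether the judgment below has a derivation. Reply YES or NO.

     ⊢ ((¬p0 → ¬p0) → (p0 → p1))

Search for a countermodel by truth-table:
  v=00: Γ:[] Δ:[((¬p0 → ¬p0) → (p0 → p1))=T] refutes=False
  v=01: Γ:[] Δ:[((¬p0 → ¬p0) → (p0 → p1))=T] refutes=False
  v=10: Γ:[] Δ:[((¬p0 → ¬p0) → (p0 → p1))=F] refutes=True  ← countermodel

Result: NO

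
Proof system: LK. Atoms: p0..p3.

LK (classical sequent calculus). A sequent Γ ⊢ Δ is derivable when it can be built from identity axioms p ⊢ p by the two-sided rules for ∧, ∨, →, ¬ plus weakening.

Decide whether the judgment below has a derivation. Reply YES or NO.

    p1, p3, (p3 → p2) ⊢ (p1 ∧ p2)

Proof tree:
[→L] p1, p3, (p3 → p2) ⊢ (p1 ∧ p2)
  [Ax] p3 ⊢ p3
  [∧R] p1, p2 ⊢ (p1 ∧ p2)
    [Ax] p1 ⊢ p1
    [Ax] p2 ⊢ p2

Result: YES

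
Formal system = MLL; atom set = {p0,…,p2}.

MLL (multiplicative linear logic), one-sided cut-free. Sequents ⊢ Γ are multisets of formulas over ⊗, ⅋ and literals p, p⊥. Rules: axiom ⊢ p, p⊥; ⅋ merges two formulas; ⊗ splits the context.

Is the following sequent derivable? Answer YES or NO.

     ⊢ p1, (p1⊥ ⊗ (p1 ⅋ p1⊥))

Derivation trace:
[⊗]  ⊢ p1, (p1⊥ ⊗ (p1 ⅋ p1⊥))
  [Ax]  ⊢ p1, p1⊥
  [⅋]  ⊢ (p1 ⅋ p1⊥)
    [Ax]  ⊢ p1, p1⊥

Result: YES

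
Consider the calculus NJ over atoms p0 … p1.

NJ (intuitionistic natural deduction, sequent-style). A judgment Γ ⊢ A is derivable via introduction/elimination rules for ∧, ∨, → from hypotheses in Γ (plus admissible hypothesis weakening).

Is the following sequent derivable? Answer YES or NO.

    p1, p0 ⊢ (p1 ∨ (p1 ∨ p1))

Proof tree:
[∨I₂] p1, p0 ⊢ (p1 ∨ (p1 ∨ p1))
  [∨I₂] p1, p0 ⊢ (p1 ∨ p1)
    [Wk] p1, p0 ⊢ p1
      [Ax] p1 ⊢ p1

Result: YES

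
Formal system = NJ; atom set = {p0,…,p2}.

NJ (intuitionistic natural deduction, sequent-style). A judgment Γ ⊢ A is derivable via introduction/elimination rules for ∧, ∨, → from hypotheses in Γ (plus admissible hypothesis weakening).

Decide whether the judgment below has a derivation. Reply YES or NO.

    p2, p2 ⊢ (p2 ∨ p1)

Derivation trace:
[∨I₁] p2, p2 ⊢ (p2 ∨ p1)
  [Wk] p2, p2 ⊢ p2
    [Ax] p2 ⊢ p2

Result: YES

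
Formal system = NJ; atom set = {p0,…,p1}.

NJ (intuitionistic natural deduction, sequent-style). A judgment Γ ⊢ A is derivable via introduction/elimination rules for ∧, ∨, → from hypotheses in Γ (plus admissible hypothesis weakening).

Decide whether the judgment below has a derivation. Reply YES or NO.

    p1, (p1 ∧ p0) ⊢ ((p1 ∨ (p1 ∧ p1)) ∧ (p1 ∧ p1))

Derivation trace:
[∧I] p1, (p1 ∧ p0) ⊢ ((p1 ∨ (p1 ∧ p1)) ∧ (p1 ∧ p1))
  [∨I₂] p1 ⊢ (p1 ∨ (p1 ∧ p1))
    [∧I] p1 ⊢ (p1 ∧ p1)
      [Ax] p1 ⊢ p1
      [Ax] p1 ⊢ p1
  [Wk] p1, (p1 ∧ p0) ⊢ (p1 ∧ p1)
    [∧I] p1 ⊢ (p1 ∧ p1)
      [Ax] p1 ⊢ p1
      [Ax] p1 ⊢ p1

Result: YES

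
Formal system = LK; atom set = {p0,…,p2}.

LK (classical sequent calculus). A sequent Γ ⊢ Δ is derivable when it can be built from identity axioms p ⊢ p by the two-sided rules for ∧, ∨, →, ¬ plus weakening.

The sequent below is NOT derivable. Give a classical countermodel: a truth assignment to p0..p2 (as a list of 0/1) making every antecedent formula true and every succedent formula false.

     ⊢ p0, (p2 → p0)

Truth-table refutation:
  v=000: Γ:[] Δ:[p0=F, (p2 → p0)=T] refutes=False
  v=001: Γ:[] Δ:[p0=F, (p2 → p0)=F] refutes=True  ← countermodel

Result: [0, 0, 1]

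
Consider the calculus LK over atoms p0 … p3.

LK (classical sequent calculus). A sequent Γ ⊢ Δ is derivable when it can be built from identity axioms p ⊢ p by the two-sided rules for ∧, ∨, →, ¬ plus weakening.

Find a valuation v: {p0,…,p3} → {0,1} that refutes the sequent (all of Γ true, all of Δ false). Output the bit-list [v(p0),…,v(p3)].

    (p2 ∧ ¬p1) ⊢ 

Enumerate valuations to refute Γ ⊢ Δ:
  v=0000: Γ:[(p2 ∧ ¬p1)=F] Δ:[] refutes=False
  v=0001: Γ:[(p2 ∧ ¬p1)=F] Δ:[] refutes=False
  v=0010: Γ:[(p2 ∧ ¬p1)=T] Δ:[] refutes=True  ← countermodel

Result: [0, 0, 1, 0]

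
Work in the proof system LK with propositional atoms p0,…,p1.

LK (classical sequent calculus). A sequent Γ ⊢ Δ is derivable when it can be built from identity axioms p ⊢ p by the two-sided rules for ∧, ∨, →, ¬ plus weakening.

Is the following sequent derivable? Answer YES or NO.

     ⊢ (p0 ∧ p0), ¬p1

Search for a countermodel by truth-table:
  v=00: Γ:[] Δ:[(p0 ∧ p0)=F, ¬p1=T] refutes=False
  v=01: Γ:[] Δ:[(p0 ∧ p0)=F, ¬p1=F] refutes=True  ← countermodel

Result: NO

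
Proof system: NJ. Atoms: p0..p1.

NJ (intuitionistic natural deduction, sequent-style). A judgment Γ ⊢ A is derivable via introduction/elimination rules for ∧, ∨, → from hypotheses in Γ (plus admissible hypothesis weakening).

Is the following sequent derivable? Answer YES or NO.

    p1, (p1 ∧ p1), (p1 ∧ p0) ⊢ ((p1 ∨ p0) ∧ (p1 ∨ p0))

Proof tree:
[∧I] p1, (p1 ∧ p1), (p1 ∧ p0) ⊢ ((p1 ∨ p0) ∧ (p1 ∨ p0))
  [Wk] p1, (p1 ∧ p1), (p1 ∧ p0) ⊢ (p1 ∨ p0)
    [∨I₁] p1, (p1 ∧ p1) ⊢ (p1 ∨ p0)
      [Wk] p1, (p1 ∧ p1) ⊢ p1
        [Ax] p1 ⊢ p1
  [∨I₁] p1, (p1 ∧ p1) ⊢ (p1 ∨ p0)
    [Wk] p1, (p1 ∧ p1) ⊢ p1
      [Ax] p1 ⊢ p1

Result: YES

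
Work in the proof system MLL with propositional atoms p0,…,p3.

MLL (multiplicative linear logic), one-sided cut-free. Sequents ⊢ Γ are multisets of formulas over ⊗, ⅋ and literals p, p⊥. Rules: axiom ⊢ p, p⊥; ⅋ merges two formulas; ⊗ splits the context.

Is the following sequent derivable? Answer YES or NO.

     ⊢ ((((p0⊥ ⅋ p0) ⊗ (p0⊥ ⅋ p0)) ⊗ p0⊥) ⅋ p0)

Derivation trace:
[⅋]  ⊢ ((((p0⊥ ⅋ p0) ⊗ (p0⊥ ⅋ p0)) ⊗ p0⊥) ⅋ p0)
  [⊗]  ⊢ p0, (((p0⊥ ⅋ p0) ⊗ (p0⊥ ⅋ p0)) ⊗ p0⊥)
    [⊗]  ⊢ ((p0⊥ ⅋ p0) ⊗ (p0⊥ ⅋ p0))
      [⅋]  ⊢ (p0⊥ ⅋ p0)
        [Ax]  ⊢ p0, p0⊥
      [⅋]  ⊢ (p0⊥ ⅋ p0)
        [Ax]  ⊢ p0, p0⊥
    [Ax]  ⊢ p0, p0⊥

Result: YES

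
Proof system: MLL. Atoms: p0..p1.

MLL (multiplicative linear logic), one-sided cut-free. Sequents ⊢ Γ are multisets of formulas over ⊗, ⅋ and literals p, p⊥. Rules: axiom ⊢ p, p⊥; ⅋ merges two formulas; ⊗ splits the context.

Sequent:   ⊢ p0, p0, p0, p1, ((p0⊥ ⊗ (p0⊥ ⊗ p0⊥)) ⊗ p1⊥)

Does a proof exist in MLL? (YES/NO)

Proof tree:
[⊗]  ⊢ p0, p0, p0, p1, ((p0⊥ ⊗ (p0⊥ ⊗ p0⊥)) ⊗ p1⊥)
  [⊗]  ⊢ p0, p0, p0, (p0⊥ ⊗ (p0⊥ ⊗ p0⊥))
    [Ax]  ⊢ p0, p0⊥
    [⊗]  ⊢ p0, p0, (p0⊥ ⊗ p0⊥)
      [Ax]  ⊢ p0, p0⊥
      [Ax]  ⊢ p0, p0⊥
  [Ax]  ⊢ p1, p1⊥

Result: YES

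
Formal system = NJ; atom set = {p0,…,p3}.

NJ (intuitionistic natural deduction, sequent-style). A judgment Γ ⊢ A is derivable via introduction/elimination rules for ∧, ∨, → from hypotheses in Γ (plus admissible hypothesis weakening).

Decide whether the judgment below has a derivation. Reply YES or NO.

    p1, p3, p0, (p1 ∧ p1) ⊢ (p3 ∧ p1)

Derivation trace:
[Wk] p1, p3, p0, (p1 ∧ p1) ⊢ (p3 ∧ p1)
  [∧I] p1, p3, p0 ⊢ (p3 ∧ p1)
    [Ax] p3 ⊢ p3
    [Wk] p1, p0 ⊢ p1
      [Ax] p1 ⊢ p1

Result: YES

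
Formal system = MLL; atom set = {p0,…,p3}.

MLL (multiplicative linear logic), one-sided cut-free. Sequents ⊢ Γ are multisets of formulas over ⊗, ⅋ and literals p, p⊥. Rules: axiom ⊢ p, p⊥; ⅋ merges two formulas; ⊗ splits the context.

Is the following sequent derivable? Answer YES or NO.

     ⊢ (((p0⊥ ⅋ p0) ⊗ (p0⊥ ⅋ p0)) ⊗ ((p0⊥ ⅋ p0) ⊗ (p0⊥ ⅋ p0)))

Proof tree:
[⊗]  ⊢ (((p0⊥ ⅋ p0) ⊗ (p0⊥ ⅋ p0)) ⊗ ((p0⊥ ⅋ p0) ⊗ (p0⊥ ⅋ p0)))
  [⊗]  ⊢ ((p0⊥ ⅋ p0) ⊗ (p0⊥ ⅋ p0))
    [⅋]  ⊢ (p0⊥ ⅋ p0)
      [Ax]  ⊢ p0, p0⊥
    [⅋]  ⊢ (p0⊥ ⅋ p0)
      [Ax]  ⊢ p0, p0⊥
  [⊗]  ⊢ ((p0⊥ ⅋ p0) ⊗ (p0⊥ ⅋ p0))
    [⅋]  ⊢ (p0⊥ ⅋ p0)
      [Ax]  ⊢ p0, p0⊥
    [⅋]  ⊢ (p0⊥ ⅋ p0)
      [Ax]  ⊢ p0, p0⊥

Result: YES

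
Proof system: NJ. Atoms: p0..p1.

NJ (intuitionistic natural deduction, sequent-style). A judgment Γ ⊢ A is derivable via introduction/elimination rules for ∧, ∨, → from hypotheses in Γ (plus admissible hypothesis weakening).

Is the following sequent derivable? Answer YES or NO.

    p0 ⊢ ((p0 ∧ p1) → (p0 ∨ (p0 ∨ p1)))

Proof tree:
[→I] p0 ⊢ ((p0 ∧ p1) → (p0 ∨ (p0 ∨ p1)))
  [Wk] p0, (p0 ∧ p1) ⊢ (p0 ∨ (p0 ∨ p1))
    [∨I₂] p0 ⊢ (p0 ∨ (p0 ∨ p1))
      [∨I₁] p0 ⊢ (p0 ∨ p1)
        [Ax] p0 ⊢ p0

Result: YES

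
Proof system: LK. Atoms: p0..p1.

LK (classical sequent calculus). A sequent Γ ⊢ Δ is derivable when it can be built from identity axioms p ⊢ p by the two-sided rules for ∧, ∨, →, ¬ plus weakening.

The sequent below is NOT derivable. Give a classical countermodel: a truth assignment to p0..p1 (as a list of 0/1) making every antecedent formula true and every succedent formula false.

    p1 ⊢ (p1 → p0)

Enumerate valuations to refute Γ ⊢ Δ:
  v=00: Γ:[p1=F] Δ:[(p1 → p0)=T] refutes=False
  v=01: Γ:[p1=T] Δ:[(p1 → p0)=F] refutes=True  ← countermodel

Result: [0, 1]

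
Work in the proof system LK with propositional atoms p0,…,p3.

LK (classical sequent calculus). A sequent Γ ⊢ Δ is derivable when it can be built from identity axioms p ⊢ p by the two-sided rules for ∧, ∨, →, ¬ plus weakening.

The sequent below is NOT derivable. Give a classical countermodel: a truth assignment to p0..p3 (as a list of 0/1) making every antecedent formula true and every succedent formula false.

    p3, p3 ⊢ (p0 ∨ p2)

Search for a countermodel by truth-table:
  v=0000: Γ:[p3=F, p3=F] Δ:[(p0 ∨ p2)=F] refutes=False
  v=0001: Γ:[p3=T, p3=T] Δ:[(p0 ∨ p2)=F] refutes=True  ← countermodel

Result: [0, 0, 0, 1]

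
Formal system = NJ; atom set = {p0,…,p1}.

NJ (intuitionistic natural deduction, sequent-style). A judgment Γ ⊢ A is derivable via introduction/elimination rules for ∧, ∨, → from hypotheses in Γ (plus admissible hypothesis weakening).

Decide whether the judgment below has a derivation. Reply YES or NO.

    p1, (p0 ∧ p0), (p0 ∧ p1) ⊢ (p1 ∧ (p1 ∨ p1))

Derivation trace:
[Wk] p1, (p0 ∧ p0), (p0 ∧ p1) ⊢ (p1 ∧ (p1 ∨ p1))
  [∧I] p1, (p0 ∧ p0) ⊢ (p1 ∧ (p1 ∨ p1))
    [Wk] p1, (p0 ∧ p0) ⊢ p1
      [Ax] p1 ⊢ p1
    [∨I₁] p1 ⊢ (p1 ∨ p1)
      [Ax] p1 ⊢ p1

Result: YES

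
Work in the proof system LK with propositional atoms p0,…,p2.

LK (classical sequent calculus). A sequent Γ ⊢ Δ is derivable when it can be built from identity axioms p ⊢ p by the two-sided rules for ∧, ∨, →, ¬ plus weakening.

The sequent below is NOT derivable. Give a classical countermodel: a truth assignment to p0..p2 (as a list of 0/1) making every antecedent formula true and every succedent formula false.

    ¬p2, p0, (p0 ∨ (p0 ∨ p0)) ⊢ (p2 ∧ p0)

Truth-table refutation:
  v=000: Γ:[¬p2=T, p0=F, (p0 ∨ (p0 ∨ p0))=F] Δ:[(p2 ∧ p0)=F] refutes=False
  v=001: Γ:[¬p2=F, p0=F, (p0 ∨ (p0 ∨ p0))=F] Δ:[(p2 ∧ p0)=F] refutes=False
  v=010: Γ:[¬p2=T, p0=F, (p0 ∨ (p0 ∨ p0))=F] Δ:[(p2 ∧ p0)=F] refutes=False
  v=011: Γ:[¬p2=F, p0=F, (p0 ∨ (p0 ∨ p0))=F] Δ:[(p2 ∧ p0)=F] refutes=False
  v=100: Γ:[¬p2=T, p0=T, (p0 ∨ (p0 ∨ p0))=T] Δ:[(p2 ∧ p0)=F] refutes=True  ← countermodel

Result: [1, 0, 0]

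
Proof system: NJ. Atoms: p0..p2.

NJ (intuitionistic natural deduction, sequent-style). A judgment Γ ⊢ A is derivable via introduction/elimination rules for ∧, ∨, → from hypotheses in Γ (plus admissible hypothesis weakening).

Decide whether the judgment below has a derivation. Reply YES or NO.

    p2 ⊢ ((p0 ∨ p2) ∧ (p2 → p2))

Derivation trace:
[∧I] p2 ⊢ ((p0 ∨ p2) ∧ (p2 → p2))
  [∨I₂] p2 ⊢ (p0 ∨ p2)
    [Ax] p2 ⊢ p2
  [→I]  ⊢ (p2 → p2)
    [Ax] p2 ⊢ p2

Result: YES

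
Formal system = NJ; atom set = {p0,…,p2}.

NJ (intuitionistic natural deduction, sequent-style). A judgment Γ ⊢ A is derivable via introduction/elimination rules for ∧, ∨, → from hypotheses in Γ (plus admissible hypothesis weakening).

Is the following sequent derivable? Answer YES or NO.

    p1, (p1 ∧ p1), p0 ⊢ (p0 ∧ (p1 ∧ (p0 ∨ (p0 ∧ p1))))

Derivation trace:
[∧I] p1, (p1 ∧ p1), p0 ⊢ (p0 ∧ (p1 ∧ (p0 ∨ (p0 ∧ p1))))
  [Wk] p0, (p1 ∧ p1) ⊢ p0
    [Ax] p0 ⊢ p0
  [∧I] p1, p0 ⊢ (p1 ∧ (p0 ∨ (p0 ∧ p1)))
    [Ax] p1 ⊢ p1
    [∨I₂] p1, p0 ⊢ (p0 ∨ (p0 ∧ p1))
      [∧I] p1, p0 ⊢ (p0 ∧ p1)
        [Ax] p0 ⊢ p0
        [Ax] p1 ⊢ p1

Result: YES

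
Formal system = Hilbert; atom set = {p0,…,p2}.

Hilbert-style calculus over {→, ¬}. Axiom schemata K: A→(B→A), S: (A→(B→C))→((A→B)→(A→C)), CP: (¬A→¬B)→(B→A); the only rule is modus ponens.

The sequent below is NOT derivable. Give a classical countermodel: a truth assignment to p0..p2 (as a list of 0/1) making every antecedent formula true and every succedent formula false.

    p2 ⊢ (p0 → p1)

Truth-table refutation:
  v=000: Γ:[p2=F] Δ:[(p0 → p1)=T] refutes=False
  v=001: Γ:[p2=T] Δ:[(p0 → p1)=T] refutes=False
  v=010: Γ:[p2=F] Δ:[(p0 → p1)=T] refutes=False
  v=011: Γ:[p2=T] Δ:[(p0 → p1)=T] refutes=False
  v=100: Γ:[p2=F] Δ:[(p0 → p1)=F] refutes=False
  v=101: Γ:[p2=T] Δ:[(p0 → p1)=F] refutes=True  ← countermodel

Result: [1, 0, 1]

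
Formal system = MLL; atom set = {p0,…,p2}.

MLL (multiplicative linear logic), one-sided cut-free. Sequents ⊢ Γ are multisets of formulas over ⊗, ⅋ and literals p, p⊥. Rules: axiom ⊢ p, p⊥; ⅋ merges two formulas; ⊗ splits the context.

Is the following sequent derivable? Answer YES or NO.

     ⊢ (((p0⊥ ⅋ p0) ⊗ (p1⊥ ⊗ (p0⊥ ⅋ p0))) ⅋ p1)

Derivation (root first):
[⅋]  ⊢ (((p0⊥ ⅋ p0) ⊗ (p1⊥ ⊗ (p0⊥ ⅋ p0))) ⅋ p1)
  [⊗]  ⊢ p1, ((p0⊥ ⅋ p0) ⊗ (p1⊥ ⊗ (p0⊥ ⅋ p0)))
    [⅋]  ⊢ (p0⊥ ⅋ p0)
      [Ax]  ⊢ p0, p0⊥
    [⊗]  ⊢ p1, (p1⊥ ⊗ (p0⊥ ⅋ p0))
      [Ax]  ⊢ p1, p1⊥
      [⅋]  ⊢ (p0⊥ ⅋ p0)
        [Ax]  ⊢ p0, p0⊥

Result: YES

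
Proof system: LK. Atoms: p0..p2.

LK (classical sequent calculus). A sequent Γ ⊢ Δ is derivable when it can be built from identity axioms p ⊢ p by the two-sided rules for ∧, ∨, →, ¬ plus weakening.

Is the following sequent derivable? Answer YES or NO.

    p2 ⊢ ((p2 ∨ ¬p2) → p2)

Derivation trace:
[→R] p2 ⊢ ((p2 ∨ ¬p2) → p2)
  [∨L] p2, (p2 ∨ ¬p2) ⊢ p2
    [Ax] p2 ⊢ p2
    [¬L] p2, ¬p2 ⊢ 
      [Ax] p2 ⊢ p2

Result: YES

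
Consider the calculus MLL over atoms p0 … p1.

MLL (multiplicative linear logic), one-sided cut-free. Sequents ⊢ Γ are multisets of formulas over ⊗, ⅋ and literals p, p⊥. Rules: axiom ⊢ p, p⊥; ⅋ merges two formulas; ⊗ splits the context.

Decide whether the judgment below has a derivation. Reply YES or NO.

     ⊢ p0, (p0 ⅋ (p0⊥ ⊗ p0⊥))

Derivation (root first):
[⅋]  ⊢ p0, (p0 ⅋ (p0⊥ ⊗ p0⊥))
  [⊗]  ⊢ p0, p0, (p0⊥ ⊗ p0⊥)
    [Ax]  ⊢ p0, p0⊥
    [Ax]  ⊢ p0, p0⊥

Result: YES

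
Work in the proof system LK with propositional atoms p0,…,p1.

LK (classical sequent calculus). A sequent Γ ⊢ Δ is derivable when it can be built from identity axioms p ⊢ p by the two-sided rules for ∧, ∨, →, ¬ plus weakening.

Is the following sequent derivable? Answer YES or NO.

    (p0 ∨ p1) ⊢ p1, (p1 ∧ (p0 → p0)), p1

Search for a countermodel by truth-table:
  v=00: Γ:[(p0 ∨ p1)=F] Δ:[p1=F, (p1 ∧ (p0 → p0))=F, p1=F] refutes=False
  v=01: Γ:[(p0 ∨ p1)=T] Δ:[p1=T, (p1 ∧ (p0 → p0))=T, p1=T] refutes=False
  v=10: Γ:[(p0 ∨ p1)=T] Δ:[p1=F, (p1 ∧ (p0 → p0))=F, p1=F] refutes=True  ← countermodel

Result: NO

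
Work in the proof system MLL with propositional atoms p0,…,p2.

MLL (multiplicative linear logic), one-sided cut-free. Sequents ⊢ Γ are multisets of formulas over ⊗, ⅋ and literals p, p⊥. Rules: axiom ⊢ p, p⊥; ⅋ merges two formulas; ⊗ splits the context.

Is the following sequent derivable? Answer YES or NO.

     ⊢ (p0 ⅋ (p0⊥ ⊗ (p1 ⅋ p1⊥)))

Derivation trace:
[⅋]  ⊢ (p0 ⅋ (p0⊥ ⊗ (p1 ⅋ p1⊥)))
  [⊗]  ⊢ p0, (p0⊥ ⊗ (p1 ⅋ p1⊥))
    [Ax]  ⊢ p0, p0⊥
    [⅋]  ⊢ (p1 ⅋ p1⊥)
      [Ax]  ⊢ p1, p1⊥

Result: YES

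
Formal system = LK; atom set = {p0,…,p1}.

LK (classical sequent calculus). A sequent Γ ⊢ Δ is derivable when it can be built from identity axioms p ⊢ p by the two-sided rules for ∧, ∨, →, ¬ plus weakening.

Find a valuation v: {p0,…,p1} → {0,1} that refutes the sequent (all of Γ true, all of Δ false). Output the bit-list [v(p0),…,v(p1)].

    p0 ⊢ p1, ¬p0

Enumerate valuations to refute Γ ⊢ Δ:
  v=00: Γ:[p0=F] Δ:[p1=F, ¬p0=T] refutes=False
  v=01: Γ:[p0=F] Δ:[p1=T, ¬p0=T] refutes=False
  v=10: Γ:[p0=T] Δ:[p1=F, ¬p0=F] refutes=True  ← countermodel

Result: [1, 0]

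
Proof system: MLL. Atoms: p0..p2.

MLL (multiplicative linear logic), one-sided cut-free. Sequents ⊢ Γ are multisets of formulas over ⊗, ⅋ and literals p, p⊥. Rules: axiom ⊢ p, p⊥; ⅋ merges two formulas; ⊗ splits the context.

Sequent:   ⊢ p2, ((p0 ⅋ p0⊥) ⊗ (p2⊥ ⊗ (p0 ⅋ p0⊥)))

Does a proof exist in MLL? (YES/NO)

Proof tree:
[⊗]  ⊢ p2, ((p0 ⅋ p0⊥) ⊗ (p2⊥ ⊗ (p0 ⅋ p0⊥)))
  [⅋]  ⊢ (p0 ⅋ p0⊥)
    [Ax]  ⊢ p0, p0⊥
  [⊗]  ⊢ p2, (p2⊥ ⊗ (p0 ⅋ p0⊥))
    [Ax]  ⊢ p2, p2⊥
    [⅋]  ⊢ (p0 ⅋ p0⊥)
      [Ax]  ⊢ p0, p0⊥

Result: YES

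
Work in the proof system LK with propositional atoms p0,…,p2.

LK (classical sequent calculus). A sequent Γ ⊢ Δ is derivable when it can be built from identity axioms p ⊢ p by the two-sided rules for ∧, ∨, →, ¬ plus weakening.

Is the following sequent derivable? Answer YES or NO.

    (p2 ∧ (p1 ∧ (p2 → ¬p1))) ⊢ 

Proof tree:
[∧L] (p2 ∧ (p1 ∧ (p2 → ¬p1))) ⊢ 
  [∧L] p2, (p1 ∧ (p2 → ¬p1)) ⊢ 
    [→L] p1, p2, (p2 → ¬p1) ⊢ 
      [Ax] p2 ⊢ p2
      [¬L] p1, ¬p1 ⊢ 
        [Ax] p1 ⊢ p1

Result: YES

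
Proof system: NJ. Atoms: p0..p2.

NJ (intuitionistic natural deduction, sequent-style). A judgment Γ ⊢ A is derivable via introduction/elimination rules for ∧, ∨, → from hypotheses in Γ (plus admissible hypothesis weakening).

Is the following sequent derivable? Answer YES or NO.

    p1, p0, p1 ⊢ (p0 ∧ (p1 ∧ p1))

Derivation (root first):
[Wk] p1, p0, p1 ⊢ (p0 ∧ (p1 ∧ p1))
  [∧I] p1, p0 ⊢ (p0 ∧ (p1 ∧ p1))
    [Ax] p0 ⊢ p0
    [∧I] p1 ⊢ (p1 ∧ p1)
      [Ax] p1 ⊢ p1
      [Ax] p1 ⊢ p1

Result: YES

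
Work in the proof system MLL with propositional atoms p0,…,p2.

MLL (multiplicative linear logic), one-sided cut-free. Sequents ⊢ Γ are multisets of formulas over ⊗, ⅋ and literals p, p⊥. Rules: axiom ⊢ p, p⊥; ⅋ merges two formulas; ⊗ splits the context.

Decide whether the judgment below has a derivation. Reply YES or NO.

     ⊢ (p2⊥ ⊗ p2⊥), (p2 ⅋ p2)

Derivation (root first):
[⅋]  ⊢ (p2⊥ ⊗ p2⊥), (p2 ⅋ p2)
  [⊗]  ⊢ p2, p2, (p2⊥ ⊗ p2⊥)
    [Ax]  ⊢ p2, p2⊥
    [Ax]  ⊢ p2, p2⊥

Result: YES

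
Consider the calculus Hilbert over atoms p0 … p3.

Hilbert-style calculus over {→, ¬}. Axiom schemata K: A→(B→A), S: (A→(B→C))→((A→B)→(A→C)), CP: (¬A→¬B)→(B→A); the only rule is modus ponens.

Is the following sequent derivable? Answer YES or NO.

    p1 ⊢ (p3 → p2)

Search for a countermodel by truth-table:
  v=0000: Γ:[p1=F] Δ:[(p3 → p2)=T] refutes=False
  v=0001: Γ:[p1=F] Δ:[(p3 → p2)=F] refutes=False
  v=0010: Γ:[p1=F] Δ:[(p3 → p2)=T] refutes=False
  v=0011: Γ:[p1=F] Δ:[(p3 → p2)=T] refutes=False
  v=0100: Γ:[p1=T] Δ:[(p3 → p2)=T] refutes=False
  v=0101: Γ:[p1=T] Δ:[(p3 → p2)=F] refutes=True  ← countermodel

Result: NO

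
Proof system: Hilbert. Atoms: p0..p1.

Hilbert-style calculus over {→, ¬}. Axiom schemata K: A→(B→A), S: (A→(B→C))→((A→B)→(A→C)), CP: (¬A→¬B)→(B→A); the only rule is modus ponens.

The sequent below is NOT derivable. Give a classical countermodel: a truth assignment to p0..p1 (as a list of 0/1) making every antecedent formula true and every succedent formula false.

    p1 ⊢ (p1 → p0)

Enumerate valuations to refute Γ ⊢ Δ:
  v=00: Γ:[p1=F] Δ:[(p1 → p0)=T] refutes=False
  v=01: Γ:[p1=T] Δ:[(p1 → p0)=F] refutes=True  ← countermodel

Result: [0, 1]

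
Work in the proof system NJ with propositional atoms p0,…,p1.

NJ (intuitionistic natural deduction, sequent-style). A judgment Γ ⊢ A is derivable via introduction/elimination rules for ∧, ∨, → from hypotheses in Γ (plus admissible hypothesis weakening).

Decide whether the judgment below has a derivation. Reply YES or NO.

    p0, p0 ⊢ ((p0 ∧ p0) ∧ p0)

Derivation (root first):
[Wk] p0, p0 ⊢ ((p0 ∧ p0) ∧ p0)
  [∧I] p0 ⊢ ((p0 ∧ p0) ∧ p0)
    [∧I] p0 ⊢ (p0 ∧ p0)
      [Ax] p0 ⊢ p0
      [Ax] p0 ⊢ p0
    [Ax] p0 ⊢ p0

Result: YES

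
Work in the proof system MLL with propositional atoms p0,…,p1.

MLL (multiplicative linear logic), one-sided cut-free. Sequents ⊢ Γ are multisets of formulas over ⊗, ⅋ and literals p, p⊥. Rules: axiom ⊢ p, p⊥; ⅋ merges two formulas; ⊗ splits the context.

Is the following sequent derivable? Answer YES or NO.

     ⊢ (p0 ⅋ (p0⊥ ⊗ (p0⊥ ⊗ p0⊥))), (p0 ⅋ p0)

Proof tree:
[⅋]  ⊢ (p0 ⅋ (p0⊥ ⊗ (p0⊥ ⊗ p0⊥))), (p0 ⅋ p0)
  [⅋]  ⊢ p0, p0, (p0 ⅋ (p0⊥ ⊗ (p0⊥ ⊗ p0⊥)))
    [⊗]  ⊢ p0, p0, p0, (p0⊥ ⊗ (p0⊥ ⊗ p0⊥))
      [Ax]  ⊢ p0, p0⊥
      [⊗]  ⊢ p0, p0, (p0⊥ ⊗ p0⊥)
        [Ax]  ⊢ p0, p0⊥
        [Ax]  ⊢ p0, p0⊥

Result: YES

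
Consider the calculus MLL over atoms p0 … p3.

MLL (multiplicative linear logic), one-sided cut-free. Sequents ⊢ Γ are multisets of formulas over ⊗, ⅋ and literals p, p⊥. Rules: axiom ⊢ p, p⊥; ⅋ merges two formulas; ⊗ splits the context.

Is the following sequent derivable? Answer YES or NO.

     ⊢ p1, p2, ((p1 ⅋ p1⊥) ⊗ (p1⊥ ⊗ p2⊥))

Proof tree:
[⊗]  ⊢ p1, p2, ((p1 ⅋ p1⊥) ⊗ (p1⊥ ⊗ p2⊥))
  [⅋]  ⊢ (p1 ⅋ p1⊥)
    [Ax]  ⊢ p1, p1⊥
  [⊗]  ⊢ p1, p2, (p1⊥ ⊗ p2⊥)
    [Ax]  ⊢ p1, p1⊥
    [Ax]  ⊢ p2, p2⊥

Result: YES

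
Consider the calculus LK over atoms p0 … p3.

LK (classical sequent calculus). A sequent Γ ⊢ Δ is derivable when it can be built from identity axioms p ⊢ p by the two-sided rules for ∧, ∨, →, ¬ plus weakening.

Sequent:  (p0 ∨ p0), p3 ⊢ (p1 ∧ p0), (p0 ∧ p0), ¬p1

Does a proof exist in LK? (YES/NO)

Derivation trace:
[¬R] (p0 ∨ p0), p3 ⊢ (p1 ∧ p0), (p0 ∧ p0), ¬p1
  [WL] p1, (p0 ∨ p0), p3 ⊢ (p1 ∧ p0), (p0 ∧ p0)
    [∨L] p1, (p0 ∨ p0) ⊢ (p1 ∧ p0), (p0 ∧ p0)
      [∧R] p0 ⊢ (p0 ∧ p0)
        [Ax] p0 ⊢ p0
        [Ax] p0 ⊢ p0
      [∧R] p1, p0 ⊢ (p1 ∧ p0)
        [Ax] p1 ⊢ p1
        [Ax] p0 ⊢ p0

Result: YES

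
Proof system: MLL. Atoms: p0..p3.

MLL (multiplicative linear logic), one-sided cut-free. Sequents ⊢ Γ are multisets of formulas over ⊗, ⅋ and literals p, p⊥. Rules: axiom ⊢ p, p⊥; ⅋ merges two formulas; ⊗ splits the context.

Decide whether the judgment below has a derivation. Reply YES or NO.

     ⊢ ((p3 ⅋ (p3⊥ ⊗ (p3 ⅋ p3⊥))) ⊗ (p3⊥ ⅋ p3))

Derivation (root first):
[⊗]  ⊢ ((p3 ⅋ (p3⊥ ⊗ (p3 ⅋ p3⊥))) ⊗ (p3⊥ ⅋ p3))
  [⅋]  ⊢ (p3 ⅋ (p3⊥ ⊗ (p3 ⅋ p3⊥)))
    [⊗]  ⊢ p3, (p3⊥ ⊗ (p3 ⅋ p3⊥))
      [Ax]  ⊢ p3, p3⊥
      [⅋]  ⊢ (p3 ⅋ p3⊥)
        [Ax]  ⊢ p3, p3⊥
  [⅋]  ⊢ (p3⊥ ⅋ p3)
    [Ax]  ⊢ p3, p3⊥

Result: YES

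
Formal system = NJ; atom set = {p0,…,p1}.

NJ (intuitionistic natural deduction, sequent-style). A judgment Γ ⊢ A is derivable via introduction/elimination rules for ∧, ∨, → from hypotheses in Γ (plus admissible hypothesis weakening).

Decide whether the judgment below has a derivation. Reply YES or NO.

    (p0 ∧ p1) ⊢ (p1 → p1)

Derivation trace:
[Wk] (p0 ∧ p1) ⊢ (p1 → p1)
  [→I]  ⊢ (p1 → p1)
    [Ax] p1 ⊢ p1

Result: YES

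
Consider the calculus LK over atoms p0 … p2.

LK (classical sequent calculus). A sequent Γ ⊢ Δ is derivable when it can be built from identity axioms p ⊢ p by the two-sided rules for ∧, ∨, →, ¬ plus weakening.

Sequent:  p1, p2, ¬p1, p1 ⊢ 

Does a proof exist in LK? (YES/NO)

Derivation trace:
[WL] p1, p2, ¬p1, p1 ⊢ 
  [¬L] p1, p2, ¬p1 ⊢ 
    [WL] p1, p2 ⊢ p1
      [Ax] p1 ⊢ p1

Result: YES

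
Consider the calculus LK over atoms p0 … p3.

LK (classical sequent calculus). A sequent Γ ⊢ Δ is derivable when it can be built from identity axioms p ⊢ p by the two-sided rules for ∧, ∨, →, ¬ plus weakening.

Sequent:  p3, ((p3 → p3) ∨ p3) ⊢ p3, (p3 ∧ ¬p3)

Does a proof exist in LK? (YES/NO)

Derivation (root first):
[∨L] p3, ((p3 → p3) ∨ p3) ⊢ p3, (p3 ∧ ¬p3)
  [→L] p3, (p3 → p3) ⊢ p3, (p3 ∧ ¬p3)
    [Ax] p3 ⊢ p3
    [∧R] p3 ⊢ p3, (p3 ∧ ¬p3)
      [Ax] p3 ⊢ p3
      [¬R]  ⊢ p3, ¬p3
        [Ax] p3 ⊢ p3
  [Ax] p3 ⊢ p3

Result: YES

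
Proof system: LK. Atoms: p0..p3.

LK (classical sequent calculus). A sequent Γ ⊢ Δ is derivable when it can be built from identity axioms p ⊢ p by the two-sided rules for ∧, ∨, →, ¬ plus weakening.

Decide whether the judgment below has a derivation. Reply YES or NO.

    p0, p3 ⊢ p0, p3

Proof tree:
[WR] p0, p3 ⊢ p0, p3
  [WL] p0, p3 ⊢ p0
    [Ax] p0 ⊢ p0

Result: YES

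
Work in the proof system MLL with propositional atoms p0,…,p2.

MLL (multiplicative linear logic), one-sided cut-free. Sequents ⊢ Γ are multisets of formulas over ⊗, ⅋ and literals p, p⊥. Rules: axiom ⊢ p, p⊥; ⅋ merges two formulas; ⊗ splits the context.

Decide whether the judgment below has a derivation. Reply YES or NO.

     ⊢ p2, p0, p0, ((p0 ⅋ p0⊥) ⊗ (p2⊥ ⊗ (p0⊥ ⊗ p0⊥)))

Proof tree:
[⊗]  ⊢ p2, p0, p0, ((p0 ⅋ p0⊥) ⊗ (p2⊥ ⊗ (p0⊥ ⊗ p0⊥)))
  [⅋]  ⊢ (p0 ⅋ p0⊥)
    [Ax]  ⊢ p0, p0⊥
  [⊗]  ⊢ p2, p0, p0, (p2⊥ ⊗ (p0⊥ ⊗ p0⊥))
    [Ax]  ⊢ p2, p2⊥
    [⊗]  ⊢ p0, p0, (p0⊥ ⊗ p0⊥)
      [Ax]  ⊢ p0, p0⊥
      [Ax]  ⊢ p0, p0⊥

Result: YES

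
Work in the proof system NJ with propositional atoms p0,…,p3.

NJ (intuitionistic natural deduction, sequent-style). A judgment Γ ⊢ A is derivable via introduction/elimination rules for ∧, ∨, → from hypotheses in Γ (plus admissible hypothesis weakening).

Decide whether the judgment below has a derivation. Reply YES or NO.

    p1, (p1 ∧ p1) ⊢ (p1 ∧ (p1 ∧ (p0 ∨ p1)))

Proof tree:
[∧I] p1, (p1 ∧ p1) ⊢ (p1 ∧ (p1 ∧ (p0 ∨ p1)))
  [Wk] p1, (p1 ∧ p1) ⊢ p1
    [Ax] p1 ⊢ p1
  [∧I] p1 ⊢ (p1 ∧ (p0 ∨ p1))
    [Ax] p1 ⊢ p1
    [∨I₂] p1 ⊢ (p0 ∨ p1)
      [Ax] p1 ⊢ p1

Result: YES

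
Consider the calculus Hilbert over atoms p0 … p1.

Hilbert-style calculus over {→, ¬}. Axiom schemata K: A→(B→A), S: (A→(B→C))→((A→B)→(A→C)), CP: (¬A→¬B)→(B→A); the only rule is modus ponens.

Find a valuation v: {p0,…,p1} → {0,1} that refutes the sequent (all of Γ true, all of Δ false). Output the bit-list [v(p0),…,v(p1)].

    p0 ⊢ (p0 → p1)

Search for a countermodel by truth-table:
  v=00: Γ:[p0=F] Δ:[(p0 → p1)=T] refutes=False
  v=01: Γ:[p0=F] Δ:[(p0 → p1)=T] refutes=False
  v=10: Γ:[p0=T] Δ:[(p0 → p1)=F] refutes=True  ← countermodel

Result: [1, 0]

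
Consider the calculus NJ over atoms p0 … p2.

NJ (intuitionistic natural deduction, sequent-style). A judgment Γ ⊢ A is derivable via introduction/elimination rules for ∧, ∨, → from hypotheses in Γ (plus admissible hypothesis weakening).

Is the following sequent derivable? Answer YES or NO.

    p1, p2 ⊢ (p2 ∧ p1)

Proof tree:
[∧I] p1, p2 ⊢ (p2 ∧ p1)
  [Ax] p2 ⊢ p2
  [Wk] p1, p1 ⊢ p1
    [Ax] p1 ⊢ p1

Result: YES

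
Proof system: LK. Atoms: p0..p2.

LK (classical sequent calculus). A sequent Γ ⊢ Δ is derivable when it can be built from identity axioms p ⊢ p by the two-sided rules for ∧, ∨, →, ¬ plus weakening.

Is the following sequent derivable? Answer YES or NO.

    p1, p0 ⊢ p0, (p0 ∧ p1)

Derivation trace:
[∧R] p1, p0 ⊢ p0, (p0 ∧ p1)
  [Ax] p0 ⊢ p0
  [WR] p0, p1 ⊢ p0, p1
    [WL] p0, p1 ⊢ p0
      [Ax] p0 ⊢ p0

Result: YES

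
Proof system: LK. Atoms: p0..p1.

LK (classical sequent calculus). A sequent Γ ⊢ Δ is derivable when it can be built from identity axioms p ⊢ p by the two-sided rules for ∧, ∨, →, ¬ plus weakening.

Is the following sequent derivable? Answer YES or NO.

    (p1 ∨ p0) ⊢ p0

Truth-table refutation:
  v=00: Γ:[(p1 ∨ p0)=F] Δ:[p0=F] refutes=False
  v=01: Γ:[(p1 ∨ p0)=T] Δ:[p0=F] refutes=True  ← countermodel

Result: NO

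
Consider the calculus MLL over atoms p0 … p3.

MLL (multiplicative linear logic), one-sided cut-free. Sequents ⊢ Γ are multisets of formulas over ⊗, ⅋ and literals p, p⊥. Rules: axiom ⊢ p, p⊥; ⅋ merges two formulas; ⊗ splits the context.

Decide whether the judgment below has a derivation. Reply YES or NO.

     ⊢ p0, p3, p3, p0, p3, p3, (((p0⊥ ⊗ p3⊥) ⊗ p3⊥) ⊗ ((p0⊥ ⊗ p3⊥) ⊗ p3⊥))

Proof tree:
[⊗]  ⊢ p0, p3, p3, p0, p3, p3, (((p0⊥ ⊗ p3⊥) ⊗ p3⊥) ⊗ ((p0⊥ ⊗ p3⊥) ⊗ p3⊥))
  [⊗]  ⊢ p0, p3, p3, ((p0⊥ ⊗ p3⊥) ⊗ p3⊥)
    [⊗]  ⊢ p0, p3, (p0⊥ ⊗ p3⊥)
      [Ax]  ⊢ p0, p0⊥
      [Ax]  ⊢ p3, p3⊥
    [Ax]  ⊢ p3, p3⊥
  [⊗]  ⊢ p0, p3, p3, ((p0⊥ ⊗ p3⊥) ⊗ p3⊥)
    [⊗]  ⊢ p0, p3, (p0⊥ ⊗ p3⊥)
      [Ax]  ⊢ p0, p0⊥
      [Ax]  ⊢ p3, p3⊥
    [Ax]  ⊢ p3, p3⊥

Result: YES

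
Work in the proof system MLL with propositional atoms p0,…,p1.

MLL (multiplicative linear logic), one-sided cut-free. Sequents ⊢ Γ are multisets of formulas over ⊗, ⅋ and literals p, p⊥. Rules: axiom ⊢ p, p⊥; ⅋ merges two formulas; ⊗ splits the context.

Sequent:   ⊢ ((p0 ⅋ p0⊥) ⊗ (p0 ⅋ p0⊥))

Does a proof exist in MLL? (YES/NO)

Proof tree:
[⊗]  ⊢ ((p0 ⅋ p0⊥) ⊗ (p0 ⅋ p0⊥))
  [⅋]  ⊢ (p0 ⅋ p0⊥)
    [Ax]  ⊢ p0, p0⊥
  [⅋]  ⊢ (p0 ⅋ p0⊥)
    [Ax]  ⊢ p0, p0⊥

Result: YES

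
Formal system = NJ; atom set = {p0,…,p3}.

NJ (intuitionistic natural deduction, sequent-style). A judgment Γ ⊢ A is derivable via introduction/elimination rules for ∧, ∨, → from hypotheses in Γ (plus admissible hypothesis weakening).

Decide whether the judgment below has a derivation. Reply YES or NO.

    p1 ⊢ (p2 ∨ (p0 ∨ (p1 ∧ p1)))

Derivation trace:
[∨I₂] p1 ⊢ (p2 ∨ (p0 ∨ (p1 ∧ p1)))
  [∨I₂] p1 ⊢ (p0 ∨ (p1 ∧ p1))
    [∧I] p1 ⊢ (p1 ∧ p1)
      [Wk] p1, p1 ⊢ p1
        [Ax] p1 ⊢ p1
      [Wk] p1, p1 ⊢ p1
        [Ax] p1 ⊢ p1

Result: YES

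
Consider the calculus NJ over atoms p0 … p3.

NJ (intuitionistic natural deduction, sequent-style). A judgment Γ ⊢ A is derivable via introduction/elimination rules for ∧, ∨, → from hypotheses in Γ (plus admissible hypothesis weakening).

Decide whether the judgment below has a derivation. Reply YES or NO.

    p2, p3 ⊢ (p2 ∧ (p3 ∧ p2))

Derivation trace:
[∧I] p2, p3 ⊢ (p2 ∧ (p3 ∧ p2))
  [Ax] p2 ⊢ p2
  [∧I] p2, p3 ⊢ (p3 ∧ p2)
    [Ax] p3 ⊢ p3
    [Ax] p2 ⊢ p2

Result: YES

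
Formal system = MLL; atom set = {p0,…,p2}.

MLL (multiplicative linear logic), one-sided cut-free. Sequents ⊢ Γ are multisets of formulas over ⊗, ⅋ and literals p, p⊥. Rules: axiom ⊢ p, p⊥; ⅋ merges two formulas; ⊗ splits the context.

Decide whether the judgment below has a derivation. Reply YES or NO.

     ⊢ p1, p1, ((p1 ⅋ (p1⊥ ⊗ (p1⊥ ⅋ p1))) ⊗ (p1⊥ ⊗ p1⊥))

Proof tree:
[⊗]  ⊢ p1, p1, ((p1 ⅋ (p1⊥ ⊗ (p1⊥ ⅋ p1))) ⊗ (p1⊥ ⊗ p1⊥))
  [⅋]  ⊢ (p1 ⅋ (p1⊥ ⊗ (p1⊥ ⅋ p1)))
    [⊗]  ⊢ p1, (p1⊥ ⊗ (p1⊥ ⅋ p1))
      [Ax]  ⊢ p1, p1⊥
      [⅋]  ⊢ (p1⊥ ⅋ p1)
        [Ax]  ⊢ p1, p1⊥
  [⊗]  ⊢ p1, p1, (p1⊥ ⊗ p1⊥)
    [Ax]  ⊢ p1, p1⊥
    [Ax]  ⊢ p1, p1⊥

Result: YES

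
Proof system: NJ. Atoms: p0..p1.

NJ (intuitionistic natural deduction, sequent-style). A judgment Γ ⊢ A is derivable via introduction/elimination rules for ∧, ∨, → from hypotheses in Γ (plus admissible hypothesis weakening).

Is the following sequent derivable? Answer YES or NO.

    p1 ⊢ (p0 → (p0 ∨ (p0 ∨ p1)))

Derivation (root first):
[→I] p1 ⊢ (p0 → (p0 ∨ (p0 ∨ p1)))
  [∨I₂] p0, p1 ⊢ (p0 ∨ (p0 ∨ p1))
    [∨I₁] p0, p1 ⊢ (p0 ∨ p1)
      [Wk] p0, p1 ⊢ p0
        [Ax] p0 ⊢ p0

Result: YES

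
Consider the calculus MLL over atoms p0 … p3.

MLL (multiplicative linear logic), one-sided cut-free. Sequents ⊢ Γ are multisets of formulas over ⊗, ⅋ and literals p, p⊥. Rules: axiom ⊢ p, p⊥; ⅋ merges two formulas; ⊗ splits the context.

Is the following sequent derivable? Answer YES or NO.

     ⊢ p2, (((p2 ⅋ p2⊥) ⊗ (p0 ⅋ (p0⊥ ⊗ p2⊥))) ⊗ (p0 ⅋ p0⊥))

Derivation (root first):
[⊗]  ⊢ p2, (((p2 ⅋ p2⊥) ⊗ (p0 ⅋ (p0⊥ ⊗ p2⊥))) ⊗ (p0 ⅋ p0⊥))
  [⊗]  ⊢ p2, ((p2 ⅋ p2⊥) ⊗ (p0 ⅋ (p0⊥ ⊗ p2⊥)))
    [⅋]  ⊢ (p2 ⅋ p2⊥)
      [Ax]  ⊢ p2, p2⊥
    [⅋]  ⊢ p2, (p0 ⅋ (p0⊥ ⊗ p2⊥))
      [⊗]  ⊢ p0, p2, (p0⊥ ⊗ p2⊥)
        [Ax]  ⊢ p0, p0⊥
        [Ax]  ⊢ p2, p2⊥
  [⅋]  ⊢ (p0 ⅋ p0⊥)
    [Ax]  ⊢ p0, p0⊥

Result: YES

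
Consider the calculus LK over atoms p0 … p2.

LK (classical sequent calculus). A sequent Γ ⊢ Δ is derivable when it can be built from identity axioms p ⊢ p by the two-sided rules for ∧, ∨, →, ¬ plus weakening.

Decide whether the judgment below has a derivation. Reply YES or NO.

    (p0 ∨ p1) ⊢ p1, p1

Enumerate valuations to refute Γ ⊢ Δ:
  v=000: Γ:[(p0 ∨ p1)=F] Δ:[p1=F, p1=F] refutes=False
  v=001: Γ:[(p0 ∨ p1)=F] Δ:[p1=F, p1=F] refutes=False
  v=010: Γ:[(p0 ∨ p1)=T] Δ:[p1=T, p1=T] refutes=False
  v=011: Γ:[(p0 ∨ p1)=T] Δ:[p1=T, p1=T] refutes=False
  v=100: Γ:[(p0 ∨ p1)=T] Δ:[p1=F, p1=F] refutes=True  ← countermodel

Result: NO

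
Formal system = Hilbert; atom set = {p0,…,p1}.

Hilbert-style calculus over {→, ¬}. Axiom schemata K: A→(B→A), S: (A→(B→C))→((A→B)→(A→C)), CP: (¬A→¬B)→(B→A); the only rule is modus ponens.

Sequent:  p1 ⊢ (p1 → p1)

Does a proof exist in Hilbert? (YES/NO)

Derivation (root first):
[MP] p1 ⊢ (p1 → p1)
  [MP]  ⊢ ((p1 → p1) → (p1 → p1))
    [S]  ⊢ ((p1 → (p1 → p1)) → ((p1 → p1) → (p1 → p1)))
    [K]  ⊢ (p1 → (p1 → p1))
  [MP] p1 ⊢ (p1 → p1)
    [K]  ⊢ (p1 → (p1 → p1))
    [Hyp] p1 ⊢ p1

Result: YES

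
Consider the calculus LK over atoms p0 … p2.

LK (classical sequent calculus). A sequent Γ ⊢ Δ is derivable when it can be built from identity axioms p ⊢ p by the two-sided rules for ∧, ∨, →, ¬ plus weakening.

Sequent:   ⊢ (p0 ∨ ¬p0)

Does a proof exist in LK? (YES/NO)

Derivation (root first):
[∨R]  ⊢ (p0 ∨ ¬p0)
  [¬R]  ⊢ p0, ¬p0
    [Ax] p0 ⊢ p0

Result: YES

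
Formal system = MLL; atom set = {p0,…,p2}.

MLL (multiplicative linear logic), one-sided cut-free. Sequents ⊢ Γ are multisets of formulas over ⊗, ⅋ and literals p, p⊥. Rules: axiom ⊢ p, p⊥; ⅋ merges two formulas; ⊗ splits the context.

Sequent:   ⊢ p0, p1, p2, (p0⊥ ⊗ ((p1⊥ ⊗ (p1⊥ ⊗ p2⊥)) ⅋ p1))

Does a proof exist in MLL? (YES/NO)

Proof tree:
[⊗]  ⊢ p0, p1, p2, (p0⊥ ⊗ ((p1⊥ ⊗ (p1⊥ ⊗ p2⊥)) ⅋ p1))
  [Ax]  ⊢ p0, p0⊥
  [⅋]  ⊢ p1, p2, ((p1⊥ ⊗ (p1⊥ ⊗ p2⊥)) ⅋ p1)
    [⊗]  ⊢ p1, p1, p2, (p1⊥ ⊗ (p1⊥ ⊗ p2⊥))
      [Ax]  ⊢ p1, p1⊥
      [⊗]  ⊢ p1, p2, (p1⊥ ⊗ p2⊥)
        [Ax]  ⊢ p1, p1⊥
        [Ax]  ⊢ p2, p2⊥

Result: YES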